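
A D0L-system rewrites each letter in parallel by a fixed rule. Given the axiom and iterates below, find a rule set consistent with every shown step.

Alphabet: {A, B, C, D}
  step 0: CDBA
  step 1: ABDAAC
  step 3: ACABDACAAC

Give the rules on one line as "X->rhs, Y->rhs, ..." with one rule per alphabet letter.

A->C, B->A, C->A, D->BDA

  step 0 ⇒ step 1: CDBA ⇒ A·BDA·A·C
    A ↦ C
    B ↦ A
    C ↦ A
    D ↦ BDA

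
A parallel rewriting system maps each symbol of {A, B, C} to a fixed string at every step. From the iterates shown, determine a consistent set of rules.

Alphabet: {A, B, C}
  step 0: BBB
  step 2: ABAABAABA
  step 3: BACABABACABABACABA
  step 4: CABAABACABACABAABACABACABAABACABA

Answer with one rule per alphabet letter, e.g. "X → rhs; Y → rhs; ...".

A->BA, B->CA, C->A

  step 3 ⇒ step 4: BACABABACABABACABA ⇒ CA·BA·A·BA·CA·BA·CA·BA·A·BA·CA·BA·CA·BA·A·BA·CA·BA
    A ↦ BA
    B ↦ CA
    C ↦ A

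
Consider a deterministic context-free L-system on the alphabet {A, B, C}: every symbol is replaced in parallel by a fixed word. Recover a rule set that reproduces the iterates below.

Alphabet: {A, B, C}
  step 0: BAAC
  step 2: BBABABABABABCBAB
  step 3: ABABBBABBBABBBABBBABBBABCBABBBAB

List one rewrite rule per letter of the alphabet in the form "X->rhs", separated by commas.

  step 2 ⇒ step 3: BBABABABABABCBAB ⇒ AB·AB·BB·AB·BB·AB·BB·AB·BB·AB·BB·AB·CB·AB·BB·AB
    A ↦ BB
    B ↦ AB
    C ↦ CB

A->BB, B->AB, C->CB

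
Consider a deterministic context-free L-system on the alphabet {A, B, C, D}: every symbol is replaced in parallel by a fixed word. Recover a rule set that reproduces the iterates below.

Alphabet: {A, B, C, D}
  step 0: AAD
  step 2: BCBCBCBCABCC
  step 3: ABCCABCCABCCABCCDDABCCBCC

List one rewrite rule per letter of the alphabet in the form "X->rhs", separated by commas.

A->DD, B->A, C->BCC, D->BC

  step 2 ⇒ step 3: BCBCBCBCABCC ⇒ A·BCC·A·BCC·A·BCC·A·BCC·DD·A·BCC·BCC
    A ↦ DD
    B ↦ A
    C ↦ BCC
    D ↦ BC  (constrained at step 0)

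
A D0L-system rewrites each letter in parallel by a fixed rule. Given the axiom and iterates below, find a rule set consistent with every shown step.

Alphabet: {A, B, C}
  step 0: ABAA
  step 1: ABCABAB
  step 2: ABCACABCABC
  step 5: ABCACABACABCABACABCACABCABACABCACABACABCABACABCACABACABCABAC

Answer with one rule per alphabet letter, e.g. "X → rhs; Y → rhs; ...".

  step 1 ⇒ step 2: ABCABAB ⇒ AB·C·AC·AB·C·AB·C
    A ↦ AB
    B ↦ C
    C ↦ AC

A->AB, B->C, C->AC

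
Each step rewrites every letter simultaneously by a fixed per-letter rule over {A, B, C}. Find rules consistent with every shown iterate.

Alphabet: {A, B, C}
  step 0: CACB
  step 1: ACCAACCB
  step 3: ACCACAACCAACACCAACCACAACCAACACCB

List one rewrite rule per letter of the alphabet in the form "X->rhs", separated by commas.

  step 0 ⇒ step 1: CACB ⇒ AC·CA·AC·CB
    A ↦ CA
    B ↦ CB
    C ↦ AC

A->CA, B->CB, C->AC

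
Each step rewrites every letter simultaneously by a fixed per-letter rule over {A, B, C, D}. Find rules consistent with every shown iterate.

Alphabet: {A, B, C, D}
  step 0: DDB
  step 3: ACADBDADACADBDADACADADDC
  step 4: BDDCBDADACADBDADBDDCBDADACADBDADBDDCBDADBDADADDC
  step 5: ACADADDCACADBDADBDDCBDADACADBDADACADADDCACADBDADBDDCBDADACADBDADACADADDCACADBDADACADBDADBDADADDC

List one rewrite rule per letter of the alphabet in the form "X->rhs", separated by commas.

A->BD, B->AC, C->DC, D->AD

  step 4 ⇒ step 5: BDDCBDADACADBDADBDDCBDADACADBDADBDDCBDADBDADADDC ⇒ AC·AD·AD·DC·AC·AD·BD·AD·BD·DC·BD·AD·AC·AD·BD·AD·AC·AD·AD·DC·AC·AD·BD·AD·BD·DC·BD·AD·AC·AD·BD·AD·AC·AD·AD·DC·AC·AD·BD·AD·AC·AD·BD·AD·BD·AD·AD·DC
    A ↦ BD
    B ↦ AC
    C ↦ DC
    D ↦ AD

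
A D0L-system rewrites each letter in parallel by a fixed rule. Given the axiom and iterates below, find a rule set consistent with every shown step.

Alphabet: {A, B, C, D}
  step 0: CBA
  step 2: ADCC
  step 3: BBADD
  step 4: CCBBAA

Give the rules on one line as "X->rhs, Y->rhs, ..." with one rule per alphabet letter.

A->BB, B->C, C->D, D->A

  step 3 ⇒ step 4: BBADD ⇒ C·C·BB·A·A
    A ↦ BB
    B ↦ C
    D ↦ A
  step 2 ⇒ step 3: ADCC ⇒ BB·A·D·D
    C ↦ D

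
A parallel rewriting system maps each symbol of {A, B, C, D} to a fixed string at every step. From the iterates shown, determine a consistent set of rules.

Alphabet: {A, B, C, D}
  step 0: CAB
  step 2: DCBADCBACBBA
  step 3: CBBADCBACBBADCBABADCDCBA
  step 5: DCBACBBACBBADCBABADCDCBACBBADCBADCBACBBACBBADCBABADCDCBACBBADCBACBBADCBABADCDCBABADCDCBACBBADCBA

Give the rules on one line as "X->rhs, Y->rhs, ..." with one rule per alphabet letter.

A->BA, B->DC, C->BA, D->CB

  step 2 ⇒ step 3: DCBADCBACBBA ⇒ CB·BA·DC·BA·CB·BA·DC·BA·BA·DC·DC·BA
    A ↦ BA
    B ↦ DC
    C ↦ BA
    D ↦ CB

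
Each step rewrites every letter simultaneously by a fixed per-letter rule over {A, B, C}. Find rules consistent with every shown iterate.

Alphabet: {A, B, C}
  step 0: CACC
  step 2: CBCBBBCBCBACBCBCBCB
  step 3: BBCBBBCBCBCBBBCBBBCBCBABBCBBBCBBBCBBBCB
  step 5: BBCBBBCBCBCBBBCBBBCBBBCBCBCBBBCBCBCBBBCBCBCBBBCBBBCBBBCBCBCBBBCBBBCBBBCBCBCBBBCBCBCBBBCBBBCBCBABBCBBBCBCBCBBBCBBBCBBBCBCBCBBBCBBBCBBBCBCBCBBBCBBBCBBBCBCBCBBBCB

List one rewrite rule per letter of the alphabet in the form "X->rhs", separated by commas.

  step 2 ⇒ step 3: CBCBBBCBCBACBCBCBCB ⇒ BB·CB·BB·CB·CB·CB·BB·CB·BB·CB·CBA·BB·CB·BB·CB·BB·CB·BB·CB
    A ↦ CBA
    B ↦ CB
    C ↦ BB

A->CBA, B->CB, C->BB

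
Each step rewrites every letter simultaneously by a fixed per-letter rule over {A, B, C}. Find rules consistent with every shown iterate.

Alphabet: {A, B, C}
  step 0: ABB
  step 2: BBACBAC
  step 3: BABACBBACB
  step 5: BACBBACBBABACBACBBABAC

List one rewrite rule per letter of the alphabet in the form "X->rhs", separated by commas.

A->C, B->BA, C->B

  step 2 ⇒ step 3: BBACBAC ⇒ BA·BA·C·B·BA·C·B
    A ↦ C
    B ↦ BA
    C ↦ B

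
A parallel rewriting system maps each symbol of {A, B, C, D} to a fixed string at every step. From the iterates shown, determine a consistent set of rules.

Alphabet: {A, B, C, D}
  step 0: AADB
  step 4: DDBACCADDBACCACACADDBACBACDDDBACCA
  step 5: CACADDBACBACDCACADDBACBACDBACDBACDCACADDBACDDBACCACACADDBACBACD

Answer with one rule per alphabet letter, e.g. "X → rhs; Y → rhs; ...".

  step 4 ⇒ step 5: DDBACCADDBACCACACADDBACBACDDDBACCA ⇒ CA·CA·D·D·BAC·BAC·D·CA·CA·D·D·BAC·BAC·D·BAC·D·BAC·D·CA·CA·D·D·BAC·D·D·BAC·CA·CA·CA·D·D·BAC·BAC·D
    A ↦ D
    B ↦ D
    C ↦ BAC
    D ↦ CA

A->D, B->D, C->BAC, D->CA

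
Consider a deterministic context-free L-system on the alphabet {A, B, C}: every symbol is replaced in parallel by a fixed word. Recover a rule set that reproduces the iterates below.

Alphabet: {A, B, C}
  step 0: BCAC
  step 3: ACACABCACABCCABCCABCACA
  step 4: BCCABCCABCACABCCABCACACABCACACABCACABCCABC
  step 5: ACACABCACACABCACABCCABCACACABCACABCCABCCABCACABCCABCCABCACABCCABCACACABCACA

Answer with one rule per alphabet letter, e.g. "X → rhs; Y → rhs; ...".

  step 4 ⇒ step 5: BCCABCCABCACABCCABCACACABCACACABCACABCCABC ⇒ A·CA·CA·BC·A·CA·CA·BC·A·CA·BC·CA·BC·A·CA·CA·BC·A·CA·BC·CA·BC·CA·BC·A·CA·BC·CA·BC·CA·BC·A·CA·BC·CA·BC·A·CA·CA·BC·A·CA
    A ↦ BC
    B ↦ A
    C ↦ CA

A->BC, B->A, C->CA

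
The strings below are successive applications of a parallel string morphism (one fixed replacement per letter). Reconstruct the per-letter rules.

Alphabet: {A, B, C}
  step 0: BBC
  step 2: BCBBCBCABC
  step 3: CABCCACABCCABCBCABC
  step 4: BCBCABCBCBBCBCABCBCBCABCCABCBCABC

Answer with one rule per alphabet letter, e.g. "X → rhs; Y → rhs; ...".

A->B, B->CA, C->BC

  step 3 ⇒ step 4: CABCCACABCCABCBCABC ⇒ BC·B·CA·BC·BC·B·BC·B·CA·BC·BC·B·CA·BC·CA·BC·B·CA·BC
    A ↦ B
    B ↦ CA
    C ↦ BC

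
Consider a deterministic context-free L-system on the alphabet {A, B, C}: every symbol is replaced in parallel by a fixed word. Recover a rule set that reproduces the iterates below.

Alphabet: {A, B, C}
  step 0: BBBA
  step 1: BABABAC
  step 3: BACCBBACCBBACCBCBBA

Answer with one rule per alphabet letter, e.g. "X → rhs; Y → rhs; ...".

  step 0 ⇒ step 1: BBBA ⇒ BA·BA·BA·C
    A ↦ C
    B ↦ BA
    C ↦ CB  (constrained at step 1)

A->C, B->BA, C->CB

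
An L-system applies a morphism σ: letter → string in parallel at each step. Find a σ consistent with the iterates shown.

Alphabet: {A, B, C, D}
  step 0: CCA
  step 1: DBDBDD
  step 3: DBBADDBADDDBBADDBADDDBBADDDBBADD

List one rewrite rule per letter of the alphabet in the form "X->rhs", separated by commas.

A->DD, B->BA, C->DB, D->CBA

  step 0 ⇒ step 1: CCA ⇒ DB·DB·DD
    A ↦ DD
    C ↦ DB
    B ↦ BA  (constrained at step 1)
    D ↦ CBA  (constrained at step 1)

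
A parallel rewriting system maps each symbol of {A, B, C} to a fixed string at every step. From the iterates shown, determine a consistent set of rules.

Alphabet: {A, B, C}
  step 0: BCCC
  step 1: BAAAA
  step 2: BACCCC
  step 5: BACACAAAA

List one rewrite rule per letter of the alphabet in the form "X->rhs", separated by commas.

  step 1 ⇒ step 2: BAAAA ⇒ BA·C·C·C·C
    A ↦ C
    B ↦ BA
  step 0 ⇒ step 1: BCCC ⇒ BA·A·A·A
    C ↦ A

A->C, B->BA, C->A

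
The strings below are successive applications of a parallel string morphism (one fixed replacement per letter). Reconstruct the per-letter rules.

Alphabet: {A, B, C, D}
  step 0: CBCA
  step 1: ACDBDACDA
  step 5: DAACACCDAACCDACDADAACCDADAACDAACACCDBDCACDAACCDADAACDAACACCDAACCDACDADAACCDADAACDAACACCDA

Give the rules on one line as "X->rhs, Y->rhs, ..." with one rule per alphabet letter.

A->DA, B->DBD, C->AC, D->C

  step 0 ⇒ step 1: CBCA ⇒ AC·DBD·AC·DA
    A ↦ DA
    B ↦ DBD
    C ↦ AC
    D ↦ C  (constrained at step 1)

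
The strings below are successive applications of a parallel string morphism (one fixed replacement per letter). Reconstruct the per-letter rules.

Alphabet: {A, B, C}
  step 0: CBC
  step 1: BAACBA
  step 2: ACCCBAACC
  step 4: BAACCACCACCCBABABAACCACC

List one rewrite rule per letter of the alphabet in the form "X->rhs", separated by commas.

  step 1 ⇒ step 2: BAACBA ⇒ AC·C·C·BA·AC·C
    A ↦ C
    B ↦ AC
    C ↦ BA

A->C, B->AC, C->BA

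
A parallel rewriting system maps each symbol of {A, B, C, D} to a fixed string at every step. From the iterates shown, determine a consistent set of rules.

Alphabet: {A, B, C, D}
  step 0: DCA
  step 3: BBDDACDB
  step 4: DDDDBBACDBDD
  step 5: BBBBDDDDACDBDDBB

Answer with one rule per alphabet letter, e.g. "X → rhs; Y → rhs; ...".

A->AC, B->DD, C->D, D->B

  step 4 ⇒ step 5: DDDDBBACDBDD ⇒ B·B·B·B·DD·DD·AC·D·B·DD·B·B
    A ↦ AC
    B ↦ DD
    C ↦ D
    D ↦ B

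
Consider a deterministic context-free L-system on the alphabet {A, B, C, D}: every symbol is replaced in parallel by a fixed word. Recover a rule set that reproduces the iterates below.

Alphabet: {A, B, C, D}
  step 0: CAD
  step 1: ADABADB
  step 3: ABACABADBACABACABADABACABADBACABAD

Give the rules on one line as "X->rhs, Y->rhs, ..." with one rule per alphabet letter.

A->AB, B->AC, C->AD, D->ADB

  step 0 ⇒ step 1: CAD ⇒ AD·AB·ADB
    A ↦ AB
    C ↦ AD
    D ↦ ADB
    B ↦ AC  (constrained at step 1)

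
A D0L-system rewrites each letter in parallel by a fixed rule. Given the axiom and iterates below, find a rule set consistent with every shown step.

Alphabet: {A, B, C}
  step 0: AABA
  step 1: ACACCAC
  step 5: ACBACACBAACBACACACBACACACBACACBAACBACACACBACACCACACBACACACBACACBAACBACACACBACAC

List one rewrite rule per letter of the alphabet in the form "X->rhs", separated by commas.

  step 0 ⇒ step 1: AABA ⇒ AC·AC·C·AC
    A ↦ AC
    B ↦ C
    C ↦ BA  (constrained at step 1)

A->AC, B->C, C->BA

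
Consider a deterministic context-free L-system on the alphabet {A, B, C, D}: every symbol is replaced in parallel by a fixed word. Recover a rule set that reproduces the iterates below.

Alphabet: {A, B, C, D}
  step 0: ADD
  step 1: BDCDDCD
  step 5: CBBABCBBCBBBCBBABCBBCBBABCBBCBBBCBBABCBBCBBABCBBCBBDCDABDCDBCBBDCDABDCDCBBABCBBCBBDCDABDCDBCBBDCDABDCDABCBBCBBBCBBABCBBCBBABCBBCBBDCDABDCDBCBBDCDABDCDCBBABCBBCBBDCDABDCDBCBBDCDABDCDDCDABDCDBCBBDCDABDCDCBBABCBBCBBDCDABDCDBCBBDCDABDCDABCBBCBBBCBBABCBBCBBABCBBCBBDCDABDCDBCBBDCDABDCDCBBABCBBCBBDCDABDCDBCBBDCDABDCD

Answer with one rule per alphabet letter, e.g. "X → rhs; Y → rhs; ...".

A->B, B->CBB, C->AB, D->DCD

  step 0 ⇒ step 1: ADD ⇒ B·DCD·DCD
    A ↦ B
    D ↦ DCD
    B ↦ CBB  (constrained at step 1)
    C ↦ AB  (constrained at step 1)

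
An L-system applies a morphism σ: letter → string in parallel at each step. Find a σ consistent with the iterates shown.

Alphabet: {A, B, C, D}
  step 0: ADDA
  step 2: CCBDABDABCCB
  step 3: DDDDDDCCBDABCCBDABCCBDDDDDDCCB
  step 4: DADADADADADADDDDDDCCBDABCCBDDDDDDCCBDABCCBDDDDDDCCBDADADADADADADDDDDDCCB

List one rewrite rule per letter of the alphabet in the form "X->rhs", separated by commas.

A->B, B->CCB, C->DDD, D->DA

  step 3 ⇒ step 4: DDDDDDCCBDABCCBDABCCBDDDDDDCCB ⇒ DA·DA·DA·DA·DA·DA·DDD·DDD·CCB·DA·B·CCB·DDD·DDD·CCB·DA·B·CCB·DDD·DDD·CCB·DA·DA·DA·DA·DA·DA·DDD·DDD·CCB
    A ↦ B
    B ↦ CCB
    C ↦ DDD
    D ↦ DA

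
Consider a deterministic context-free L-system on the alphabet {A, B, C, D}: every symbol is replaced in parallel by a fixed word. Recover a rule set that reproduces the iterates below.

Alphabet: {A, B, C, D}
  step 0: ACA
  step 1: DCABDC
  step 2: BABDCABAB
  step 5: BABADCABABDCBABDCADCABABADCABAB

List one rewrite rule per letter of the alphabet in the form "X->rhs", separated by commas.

A->DC, B->A, C->AB, D->B

  step 1 ⇒ step 2: DCABDC ⇒ B·AB·DC·A·B·AB
    A ↦ DC
    B ↦ A
    C ↦ AB
    D ↦ B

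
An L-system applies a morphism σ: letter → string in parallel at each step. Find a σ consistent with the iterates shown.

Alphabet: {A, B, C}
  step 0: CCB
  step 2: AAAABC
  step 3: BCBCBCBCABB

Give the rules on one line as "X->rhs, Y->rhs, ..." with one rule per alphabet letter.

  step 2 ⇒ step 3: AAAABC ⇒ BC·BC·BC·BC·A·BB
    A ↦ BC
    B ↦ A
    C ↦ BB

A->BC, B->A, C->BB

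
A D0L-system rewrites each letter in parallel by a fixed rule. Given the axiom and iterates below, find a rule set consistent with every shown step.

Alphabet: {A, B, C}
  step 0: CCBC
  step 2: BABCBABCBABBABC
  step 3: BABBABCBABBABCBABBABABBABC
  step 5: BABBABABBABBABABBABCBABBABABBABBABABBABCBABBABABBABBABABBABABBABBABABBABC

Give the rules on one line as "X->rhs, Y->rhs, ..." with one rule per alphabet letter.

  step 2 ⇒ step 3: BABCBABCBABBABC ⇒ BA·B·BA·BC·BA·B·BA·BC·BA·B·BA·BA·B·BA·BC
    A ↦ B
    B ↦ BA
    C ↦ BC

A->B, B->BA, C->BC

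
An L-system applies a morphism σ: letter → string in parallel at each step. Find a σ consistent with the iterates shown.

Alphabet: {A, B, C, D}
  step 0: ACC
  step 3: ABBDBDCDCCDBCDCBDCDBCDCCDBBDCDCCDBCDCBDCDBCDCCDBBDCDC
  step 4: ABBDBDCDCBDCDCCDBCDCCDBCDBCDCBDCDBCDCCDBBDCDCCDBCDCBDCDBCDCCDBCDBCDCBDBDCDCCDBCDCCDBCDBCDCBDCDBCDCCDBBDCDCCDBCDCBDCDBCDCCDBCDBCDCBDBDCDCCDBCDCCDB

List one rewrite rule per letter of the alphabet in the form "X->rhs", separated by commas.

  step 3 ⇒ step 4: ABBDBDCDCCDBCDCBDCDBCDCCDBBDCDCCDBCDCBDCDBCDCCDBBDCDC ⇒ AB·BD·BD·CDC·BD·CDC·CDB·CDC·CDB·CDB·CDC·BD·CDB·CDC·CDB·BD·CDC·CDB·CDC·BD·CDB·CDC·CDB·CDB·CDC·BD·BD·CDC·CDB·CDC·CDB·CDB·CDC·BD·CDB·CDC·CDB·BD·CDC·CDB·CDC·BD·CDB·CDC·CDB·CDB·CDC·BD·BD·CDC·CDB·CDC·CDB
    A ↦ AB
    B ↦ BD
    C ↦ CDB
    D ↦ CDC

A->AB, B->BD, C->CDB, D->CDC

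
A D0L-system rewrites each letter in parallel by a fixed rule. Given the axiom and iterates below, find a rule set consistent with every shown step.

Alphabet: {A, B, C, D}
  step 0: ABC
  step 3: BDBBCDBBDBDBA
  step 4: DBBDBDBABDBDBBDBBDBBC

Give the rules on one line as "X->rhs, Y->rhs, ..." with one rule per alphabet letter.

A->BC, B->DB, C->A, D->B

  step 3 ⇒ step 4: BDBBCDBBDBDBA ⇒ DB·B·DB·DB·A·B·DB·DB·B·DB·B·DB·BC
    A ↦ BC
    B ↦ DB
    C ↦ A
    D ↦ B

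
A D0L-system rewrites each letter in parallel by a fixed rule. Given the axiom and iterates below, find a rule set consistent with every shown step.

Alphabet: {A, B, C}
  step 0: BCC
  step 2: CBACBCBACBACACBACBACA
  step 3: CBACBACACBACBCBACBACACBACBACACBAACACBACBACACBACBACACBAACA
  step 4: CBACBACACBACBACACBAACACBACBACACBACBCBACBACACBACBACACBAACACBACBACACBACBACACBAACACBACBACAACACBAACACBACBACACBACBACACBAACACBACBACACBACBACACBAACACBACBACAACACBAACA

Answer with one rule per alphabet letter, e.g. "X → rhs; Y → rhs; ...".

  step 3 ⇒ step 4: CBACBACACBACBCBACBACACBACBACACBAACACBACBACACBACBACACBAACA ⇒ CBA·CB·ACA·CBA·CB·ACA·CBA·ACA·CBA·CB·ACA·CBA·CB·CBA·CB·ACA·CBA·CB·ACA·CBA·ACA·CBA·CB·ACA·CBA·CB·ACA·CBA·ACA·CBA·CB·ACA·ACA·CBA·ACA·CBA·CB·ACA·CBA·CB·ACA·CBA·ACA·CBA·CB·ACA·CBA·CB·ACA·CBA·ACA·CBA·CB·ACA·ACA·CBA·ACA
    A ↦ ACA
    B ↦ CB
    C ↦ CBA

A->ACA, B->CB, C->CBA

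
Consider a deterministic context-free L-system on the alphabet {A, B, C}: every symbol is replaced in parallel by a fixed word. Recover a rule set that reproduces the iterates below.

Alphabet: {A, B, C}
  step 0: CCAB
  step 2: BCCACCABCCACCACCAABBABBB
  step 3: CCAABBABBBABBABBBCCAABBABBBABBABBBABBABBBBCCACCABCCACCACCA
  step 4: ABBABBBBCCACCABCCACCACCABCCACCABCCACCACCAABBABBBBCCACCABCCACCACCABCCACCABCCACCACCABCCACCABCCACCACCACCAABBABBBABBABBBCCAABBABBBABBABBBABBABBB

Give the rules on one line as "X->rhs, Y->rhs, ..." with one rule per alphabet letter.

A->B, B->CCA, C->ABB

  step 3 ⇒ step 4: CCAABBABBBABBABBBCCAABBABBBABBABBBABBABBBBCCACCABCCACCACCA ⇒ ABB·ABB·B·B·CCA·CCA·B·CCA·CCA·CCA·B·CCA·CCA·B·CCA·CCA·CCA·ABB·ABB·B·B·CCA·CCA·B·CCA·CCA·CCA·B·CCA·CCA·B·CCA·CCA·CCA·B·CCA·CCA·B·CCA·CCA·CCA·CCA·ABB·ABB·B·ABB·ABB·B·CCA·ABB·ABB·B·ABB·ABB·B·ABB·ABB·B
    A ↦ B
    B ↦ CCA
    C ↦ ABB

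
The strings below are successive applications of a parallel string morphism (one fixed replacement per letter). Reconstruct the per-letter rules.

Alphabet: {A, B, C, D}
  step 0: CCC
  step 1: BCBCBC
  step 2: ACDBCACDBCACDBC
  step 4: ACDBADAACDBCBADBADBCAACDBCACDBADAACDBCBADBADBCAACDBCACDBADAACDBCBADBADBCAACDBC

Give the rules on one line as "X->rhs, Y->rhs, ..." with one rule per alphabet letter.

  step 1 ⇒ step 2: BCBCBC ⇒ ACD·BC·ACD·BC·ACD·BC
    B ↦ ACD
    C ↦ BC
    A ↦ BAD  (constrained at step 2)
    D ↦ A  (constrained at step 2)

A->BAD, B->ACD, C->BC, D->A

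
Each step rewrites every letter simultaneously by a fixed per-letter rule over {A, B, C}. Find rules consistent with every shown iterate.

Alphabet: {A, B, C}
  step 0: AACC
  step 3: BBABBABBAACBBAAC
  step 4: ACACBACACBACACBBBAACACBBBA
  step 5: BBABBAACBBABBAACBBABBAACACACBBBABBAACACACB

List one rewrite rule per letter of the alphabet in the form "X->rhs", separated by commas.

A->B, B->AC, C->BA

  step 4 ⇒ step 5: ACACBACACBACACBBBAACACBBBA ⇒ B·BA·B·BA·AC·B·BA·B·BA·AC·B·BA·B·BA·AC·AC·AC·B·B·BA·B·BA·AC·AC·AC·B
    A ↦ B
    B ↦ AC
    C ↦ BA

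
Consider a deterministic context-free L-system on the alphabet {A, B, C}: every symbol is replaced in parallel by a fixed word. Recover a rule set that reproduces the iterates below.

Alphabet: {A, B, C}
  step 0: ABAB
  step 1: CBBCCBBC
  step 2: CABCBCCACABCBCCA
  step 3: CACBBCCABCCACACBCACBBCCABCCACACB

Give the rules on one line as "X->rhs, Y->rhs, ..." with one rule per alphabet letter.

A->CB, B->BC, C->CA

  step 2 ⇒ step 3: CABCBCCACABCBCCA ⇒ CA·CB·BC·CA·BC·CA·CA·CB·CA·CB·BC·CA·BC·CA·CA·CB
    A ↦ CB
    B ↦ BC
    C ↦ CA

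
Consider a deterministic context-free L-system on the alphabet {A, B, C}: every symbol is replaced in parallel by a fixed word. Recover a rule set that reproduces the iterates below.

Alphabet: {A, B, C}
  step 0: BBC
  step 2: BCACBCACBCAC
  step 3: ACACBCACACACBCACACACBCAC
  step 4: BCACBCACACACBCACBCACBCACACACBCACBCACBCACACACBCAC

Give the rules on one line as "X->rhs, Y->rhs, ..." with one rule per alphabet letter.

A->BC, B->AC, C->AC

  step 3 ⇒ step 4: ACACBCACACACBCACACACBCAC ⇒ BC·AC·BC·AC·AC·AC·BC·AC·BC·AC·BC·AC·AC·AC·BC·AC·BC·AC·BC·AC·AC·AC·BC·AC
    A ↦ BC
    B ↦ AC
    C ↦ AC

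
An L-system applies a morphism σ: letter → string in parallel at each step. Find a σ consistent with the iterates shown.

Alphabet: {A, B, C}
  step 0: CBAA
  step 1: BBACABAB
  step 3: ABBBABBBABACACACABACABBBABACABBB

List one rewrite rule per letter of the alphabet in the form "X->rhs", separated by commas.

  step 0 ⇒ step 1: CBAA ⇒ BB·AC·AB·AB
    A ↦ AB
    B ↦ AC
    C ↦ BB

A->AB, B->AC, C->BB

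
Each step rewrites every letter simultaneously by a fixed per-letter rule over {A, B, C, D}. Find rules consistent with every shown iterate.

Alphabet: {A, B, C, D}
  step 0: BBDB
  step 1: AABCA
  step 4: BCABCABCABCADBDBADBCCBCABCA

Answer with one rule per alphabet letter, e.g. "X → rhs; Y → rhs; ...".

  step 0 ⇒ step 1: BBDB ⇒ A·A·BC·A
    B ↦ A
    D ↦ BC
    A ↦ CC  (constrained at step 1)
    C ↦ DB  (constrained at step 1)

A->CC, B->A, C->DB, D->BC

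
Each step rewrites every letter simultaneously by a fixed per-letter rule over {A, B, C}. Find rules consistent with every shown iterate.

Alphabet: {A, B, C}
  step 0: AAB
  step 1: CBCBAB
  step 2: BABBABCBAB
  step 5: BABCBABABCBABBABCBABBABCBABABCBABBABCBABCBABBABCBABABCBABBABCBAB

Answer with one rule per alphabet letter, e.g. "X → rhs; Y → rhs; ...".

  step 1 ⇒ step 2: CBCBAB ⇒ B·AB·B·AB·CB·AB
    A ↦ CB
    B ↦ AB
    C ↦ B

A->CB, B->AB, C->B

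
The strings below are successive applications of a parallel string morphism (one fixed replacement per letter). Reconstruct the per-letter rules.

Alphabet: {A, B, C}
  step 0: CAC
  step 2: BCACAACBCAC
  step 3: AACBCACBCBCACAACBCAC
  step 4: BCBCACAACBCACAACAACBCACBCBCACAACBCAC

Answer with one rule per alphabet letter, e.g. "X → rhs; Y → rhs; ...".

A->BC, B->A, C->AC

  step 3 ⇒ step 4: AACBCACBCBCACAACBCAC ⇒ BC·BC·AC·A·AC·BC·AC·A·AC·A·AC·BC·AC·BC·BC·AC·A·AC·BC·AC
    A ↦ BC
    B ↦ A
    C ↦ AC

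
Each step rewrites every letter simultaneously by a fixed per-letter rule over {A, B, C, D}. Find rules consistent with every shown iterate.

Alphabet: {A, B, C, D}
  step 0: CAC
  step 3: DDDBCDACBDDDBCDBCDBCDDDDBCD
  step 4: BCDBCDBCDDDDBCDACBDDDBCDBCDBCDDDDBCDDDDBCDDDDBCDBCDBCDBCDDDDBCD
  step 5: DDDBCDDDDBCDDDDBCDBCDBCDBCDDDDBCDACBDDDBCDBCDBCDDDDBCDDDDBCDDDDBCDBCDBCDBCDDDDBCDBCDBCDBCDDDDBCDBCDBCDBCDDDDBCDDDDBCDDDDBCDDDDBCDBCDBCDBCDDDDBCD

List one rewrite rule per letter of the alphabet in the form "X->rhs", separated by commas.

A->ACB, B->DD, C->D, D->BCD

  step 4 ⇒ step 5: BCDBCDBCDDDDBCDACBDDDBCDBCDBCDDDDBCDDDDBCDDDDBCDBCDBCDBCDDDDBCD ⇒ DD·D·BCD·DD·D·BCD·DD·D·BCD·BCD·BCD·BCD·DD·D·BCD·ACB·D·DD·BCD·BCD·BCD·DD·D·BCD·DD·D·BCD·DD·D·BCD·BCD·BCD·BCD·DD·D·BCD·BCD·BCD·BCD·DD·D·BCD·BCD·BCD·BCD·DD·D·BCD·DD·D·BCD·DD·D·BCD·DD·D·BCD·BCD·BCD·BCD·DD·D·BCD
    A ↦ ACB
    B ↦ DD
    C ↦ D
    D ↦ BCD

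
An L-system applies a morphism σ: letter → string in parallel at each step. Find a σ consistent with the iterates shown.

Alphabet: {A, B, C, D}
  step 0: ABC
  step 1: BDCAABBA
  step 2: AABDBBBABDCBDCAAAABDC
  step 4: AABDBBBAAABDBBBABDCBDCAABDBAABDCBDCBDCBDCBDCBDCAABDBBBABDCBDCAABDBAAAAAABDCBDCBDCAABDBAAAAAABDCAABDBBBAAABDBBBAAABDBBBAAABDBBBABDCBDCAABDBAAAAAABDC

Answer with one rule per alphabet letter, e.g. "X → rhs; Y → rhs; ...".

A->BDC, B->AA, C->BBA, D->BDB

  step 1 ⇒ step 2: BDCAABBA ⇒ AA·BDB·BBA·BDC·BDC·AA·AA·BDC
    A ↦ BDC
    B ↦ AA
    C ↦ BBA
    D ↦ BDB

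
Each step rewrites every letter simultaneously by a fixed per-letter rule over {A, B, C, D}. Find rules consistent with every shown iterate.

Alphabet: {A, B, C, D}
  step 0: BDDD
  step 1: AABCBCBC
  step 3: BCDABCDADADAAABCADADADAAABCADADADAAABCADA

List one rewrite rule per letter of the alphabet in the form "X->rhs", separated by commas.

  step 0 ⇒ step 1: BDDD ⇒ AA·BC·BC·BC
    B ↦ AA
    D ↦ BC
    A ↦ DA  (constrained at step 1)
    C ↦ BCA  (constrained at step 1)

A->DA, B->AA, C->BCA, D->BC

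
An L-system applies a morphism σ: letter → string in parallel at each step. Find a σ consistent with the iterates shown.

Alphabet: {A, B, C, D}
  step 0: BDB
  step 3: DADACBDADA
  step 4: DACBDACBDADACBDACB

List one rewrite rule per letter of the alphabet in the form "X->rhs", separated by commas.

  step 3 ⇒ step 4: DADACBDADA ⇒ DA·CB·DA·CB·D·A·DA·CB·DA·CB
    A ↦ CB
    B ↦ A
    C ↦ D
    D ↦ DA

A->CB, B->A, C->D, D->DA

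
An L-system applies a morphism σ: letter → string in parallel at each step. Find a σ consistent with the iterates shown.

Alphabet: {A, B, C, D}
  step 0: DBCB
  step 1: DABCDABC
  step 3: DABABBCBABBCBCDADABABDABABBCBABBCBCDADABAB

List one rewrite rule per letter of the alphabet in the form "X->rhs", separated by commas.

A->BAB, B->BC, C->DA, D->DA

  step 0 ⇒ step 1: DBCB ⇒ DA·BC·DA·BC
    B ↦ BC
    C ↦ DA
    D ↦ DA
    A ↦ BAB  (constrained at step 1)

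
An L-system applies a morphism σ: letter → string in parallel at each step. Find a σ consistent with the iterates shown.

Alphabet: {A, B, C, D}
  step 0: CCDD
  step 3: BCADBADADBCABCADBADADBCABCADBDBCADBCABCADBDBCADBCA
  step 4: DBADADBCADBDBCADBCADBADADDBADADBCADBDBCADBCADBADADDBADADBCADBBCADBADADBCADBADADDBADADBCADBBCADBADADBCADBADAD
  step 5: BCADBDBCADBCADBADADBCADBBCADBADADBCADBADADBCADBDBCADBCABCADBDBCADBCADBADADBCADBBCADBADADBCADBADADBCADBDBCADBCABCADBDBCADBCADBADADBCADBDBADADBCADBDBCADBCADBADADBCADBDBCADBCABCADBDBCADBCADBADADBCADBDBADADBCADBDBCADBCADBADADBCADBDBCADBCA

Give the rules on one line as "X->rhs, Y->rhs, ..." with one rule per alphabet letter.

  step 4 ⇒ step 5: DBADADBCADBDBCADBCADBADADDBADADBCADBDBCADBCADBADADDBADADBCADBBCADBADADBCADBADADDBADADBCADBBCADBADADBCADBADAD ⇒ BCA·DB·D·BCA·D·BCA·DB·ADA·D·BCA·DB·BCA·DB·ADA·D·BCA·DB·ADA·D·BCA·DB·D·BCA·D·BCA·BCA·DB·D·BCA·D·BCA·DB·ADA·D·BCA·DB·BCA·DB·ADA·D·BCA·DB·ADA·D·BCA·DB·D·BCA·D·BCA·BCA·DB·D·BCA·D·BCA·DB·ADA·D·BCA·DB·DB·ADA·D·BCA·DB·D·BCA·D·BCA·DB·ADA·D·BCA·DB·D·BCA·D·BCA·BCA·DB·D·BCA·D·BCA·DB·ADA·D·BCA·DB·DB·ADA·D·BCA·DB·D·BCA·D·BCA·DB·ADA·D·BCA·DB·D·BCA·D·BCA
    A ↦ D
    B ↦ DB
    C ↦ ADA
    D ↦ BCA

A->D, B->DB, C->ADA, D->BCA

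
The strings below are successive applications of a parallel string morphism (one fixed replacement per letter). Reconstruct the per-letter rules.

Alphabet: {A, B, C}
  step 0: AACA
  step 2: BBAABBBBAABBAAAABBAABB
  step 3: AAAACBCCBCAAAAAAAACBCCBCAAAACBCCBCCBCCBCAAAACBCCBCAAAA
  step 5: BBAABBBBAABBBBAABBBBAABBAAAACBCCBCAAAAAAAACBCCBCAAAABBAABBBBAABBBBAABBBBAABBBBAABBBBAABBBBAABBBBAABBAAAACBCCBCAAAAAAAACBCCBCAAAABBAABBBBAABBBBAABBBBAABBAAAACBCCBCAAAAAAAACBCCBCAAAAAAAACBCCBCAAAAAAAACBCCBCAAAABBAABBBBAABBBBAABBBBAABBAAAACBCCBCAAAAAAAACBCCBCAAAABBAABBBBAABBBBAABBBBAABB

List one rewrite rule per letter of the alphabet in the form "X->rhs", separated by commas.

A->CBC, B->AA, C->BB

  step 2 ⇒ step 3: BBAABBBBAABBAAAABBAABB ⇒ AA·AA·CBC·CBC·AA·AA·AA·AA·CBC·CBC·AA·AA·CBC·CBC·CBC·CBC·AA·AA·CBC·CBC·AA·AA
    A ↦ CBC
    B ↦ AA
    C ↦ BB  (constrained at step 0)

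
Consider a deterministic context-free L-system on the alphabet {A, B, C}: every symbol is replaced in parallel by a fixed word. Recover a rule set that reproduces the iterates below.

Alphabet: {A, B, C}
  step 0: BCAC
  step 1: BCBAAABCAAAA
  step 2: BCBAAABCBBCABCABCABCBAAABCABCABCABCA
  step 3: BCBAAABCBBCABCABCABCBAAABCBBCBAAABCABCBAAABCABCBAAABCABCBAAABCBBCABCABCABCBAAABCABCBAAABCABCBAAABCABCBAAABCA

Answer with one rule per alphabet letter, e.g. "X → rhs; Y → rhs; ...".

  step 2 ⇒ step 3: BCBAAABCBBCABCABCABCBAAABCABCABCABCA ⇒ BCB·AAA·BCB·BCA·BCA·BCA·BCB·AAA·BCB·BCB·AAA·BCA·BCB·AAA·BCA·BCB·AAA·BCA·BCB·AAA·BCB·BCA·BCA·BCA·BCB·AAA·BCA·BCB·AAA·BCA·BCB·AAA·BCA·BCB·AAA·BCA
    A ↦ BCA
    B ↦ BCB
    C ↦ AAA

A->BCA, B->BCB, C->AAA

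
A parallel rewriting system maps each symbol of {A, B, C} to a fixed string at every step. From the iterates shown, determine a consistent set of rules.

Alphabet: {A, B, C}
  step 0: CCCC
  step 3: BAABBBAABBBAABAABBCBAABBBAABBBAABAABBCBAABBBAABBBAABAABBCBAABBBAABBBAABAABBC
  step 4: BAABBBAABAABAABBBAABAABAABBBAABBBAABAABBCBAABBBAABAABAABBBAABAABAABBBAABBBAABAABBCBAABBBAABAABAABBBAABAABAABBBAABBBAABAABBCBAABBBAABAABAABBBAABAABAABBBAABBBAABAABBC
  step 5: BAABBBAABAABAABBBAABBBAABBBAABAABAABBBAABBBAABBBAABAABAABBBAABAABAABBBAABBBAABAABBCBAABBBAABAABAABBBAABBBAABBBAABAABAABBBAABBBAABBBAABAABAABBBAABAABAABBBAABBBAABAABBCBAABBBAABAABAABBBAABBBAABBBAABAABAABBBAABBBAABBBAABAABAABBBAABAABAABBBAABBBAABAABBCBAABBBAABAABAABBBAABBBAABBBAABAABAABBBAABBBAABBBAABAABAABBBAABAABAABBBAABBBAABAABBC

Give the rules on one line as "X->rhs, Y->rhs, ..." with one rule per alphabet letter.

A->B, B->BAA, C->BBC

  step 4 ⇒ step 5: BAABBBAABAABAABBBAABAABAABBBAABBBAABAABBCBAABBBAABAABAABBBAABAABAABBBAABBBAABAABBCBAABBBAABAABAABBBAABAABAABBBAABBBAABAABBCBAABBBAABAABAABBBAABAABAABBBAABBBAABAABBC ⇒ BAA·B·B·BAA·BAA·BAA·B·B·BAA·B·B·BAA·B·B·BAA·BAA·BAA·B·B·BAA·B·B·BAA·B·B·BAA·BAA·BAA·B·B·BAA·BAA·BAA·B·B·BAA·B·B·BAA·BAA·BBC·BAA·B·B·BAA·BAA·BAA·B·B·BAA·B·B·BAA·B·B·BAA·BAA·BAA·B·B·BAA·B·B·BAA·B·B·BAA·BAA·BAA·B·B·BAA·BAA·BAA·B·B·BAA·B·B·BAA·BAA·BBC·BAA·B·B·BAA·BAA·BAA·B·B·BAA·B·B·BAA·B·B·BAA·BAA·BAA·B·B·BAA·B·B·BAA·B·B·BAA·BAA·BAA·B·B·BAA·BAA·BAA·B·B·BAA·B·B·BAA·BAA·BBC·BAA·B·B·BAA·BAA·BAA·B·B·BAA·B·B·BAA·B·B·BAA·BAA·BAA·B·B·BAA·B·B·BAA·B·B·BAA·BAA·BAA·B·B·BAA·BAA·BAA·B·B·BAA·B·B·BAA·BAA·BBC
    A ↦ B
    B ↦ BAA
    C ↦ BBC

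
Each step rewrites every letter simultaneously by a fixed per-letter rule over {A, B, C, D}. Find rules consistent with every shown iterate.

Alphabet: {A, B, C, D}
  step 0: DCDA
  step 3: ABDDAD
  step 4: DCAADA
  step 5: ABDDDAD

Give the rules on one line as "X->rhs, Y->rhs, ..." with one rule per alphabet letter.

A->D, B->C, C->BD, D->A

  step 4 ⇒ step 5: DCAADA ⇒ A·BD·D·D·A·D
    A ↦ D
    C ↦ BD
    D ↦ A
  step 3 ⇒ step 4: ABDDAD ⇒ D·C·A·A·D·A
    B ↦ C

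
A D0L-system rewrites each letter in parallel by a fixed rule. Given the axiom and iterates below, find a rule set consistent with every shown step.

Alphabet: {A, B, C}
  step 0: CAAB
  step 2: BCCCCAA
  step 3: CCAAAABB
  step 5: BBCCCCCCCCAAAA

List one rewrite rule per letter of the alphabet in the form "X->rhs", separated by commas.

A->B, B->CC, C->A

  step 2 ⇒ step 3: BCCCCAA ⇒ CC·A·A·A·A·B·B
    A ↦ B
    B ↦ CC
    C ↦ A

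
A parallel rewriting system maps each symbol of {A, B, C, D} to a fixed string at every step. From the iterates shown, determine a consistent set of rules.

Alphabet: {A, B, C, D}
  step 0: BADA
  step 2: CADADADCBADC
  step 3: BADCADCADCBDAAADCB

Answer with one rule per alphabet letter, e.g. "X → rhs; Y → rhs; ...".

  step 2 ⇒ step 3: CADADADCBADC ⇒ B·AD·C·AD·C·AD·C·B·DAA·AD·C·B
    A ↦ AD
    B ↦ DAA
    C ↦ B
    D ↦ C

A->AD, B->DAA, C->B, D->C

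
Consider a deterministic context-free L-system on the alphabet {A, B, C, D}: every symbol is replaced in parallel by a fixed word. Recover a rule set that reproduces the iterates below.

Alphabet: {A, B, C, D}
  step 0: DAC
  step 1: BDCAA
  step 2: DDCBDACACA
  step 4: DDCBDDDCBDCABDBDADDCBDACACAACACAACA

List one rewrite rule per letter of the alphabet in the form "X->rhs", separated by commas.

A->CA, B->DDC, C->A, D->BD

  step 1 ⇒ step 2: BDCAA ⇒ DDC·BD·A·CA·CA
    A ↦ CA
    B ↦ DDC
    C ↦ A
    D ↦ BD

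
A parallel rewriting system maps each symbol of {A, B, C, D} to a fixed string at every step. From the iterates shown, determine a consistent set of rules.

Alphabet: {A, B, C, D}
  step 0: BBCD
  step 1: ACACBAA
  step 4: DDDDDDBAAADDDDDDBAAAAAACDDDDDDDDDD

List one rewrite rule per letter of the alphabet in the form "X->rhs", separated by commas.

  step 0 ⇒ step 1: BBCD ⇒ AC·AC·BA·A
    B ↦ AC
    C ↦ BA
    D ↦ A
    A ↦ DD  (constrained at step 1)

A->DD, B->AC, C->BA, D->A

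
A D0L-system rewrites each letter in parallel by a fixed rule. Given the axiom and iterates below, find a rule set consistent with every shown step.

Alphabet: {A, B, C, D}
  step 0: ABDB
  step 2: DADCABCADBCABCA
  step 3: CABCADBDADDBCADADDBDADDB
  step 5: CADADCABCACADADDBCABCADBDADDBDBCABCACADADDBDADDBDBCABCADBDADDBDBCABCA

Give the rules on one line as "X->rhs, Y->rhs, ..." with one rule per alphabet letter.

  step 2 ⇒ step 3: DADCABCADBCABCA ⇒ CA·B·CA·D·B·DAD·D·B·CA·DAD·D·B·DAD·D·B
    A ↦ B
    B ↦ DAD
    C ↦ D
    D ↦ CA

A->B, B->DAD, C->D, D->CA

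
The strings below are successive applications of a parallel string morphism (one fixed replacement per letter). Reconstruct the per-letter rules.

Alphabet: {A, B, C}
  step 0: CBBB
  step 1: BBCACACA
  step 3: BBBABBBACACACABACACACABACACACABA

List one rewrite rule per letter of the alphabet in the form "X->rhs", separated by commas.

A->BA, B->CA, C->BB

  step 0 ⇒ step 1: CBBB ⇒ BB·CA·CA·CA
    B ↦ CA
    C ↦ BB
    A ↦ BA  (constrained at step 1)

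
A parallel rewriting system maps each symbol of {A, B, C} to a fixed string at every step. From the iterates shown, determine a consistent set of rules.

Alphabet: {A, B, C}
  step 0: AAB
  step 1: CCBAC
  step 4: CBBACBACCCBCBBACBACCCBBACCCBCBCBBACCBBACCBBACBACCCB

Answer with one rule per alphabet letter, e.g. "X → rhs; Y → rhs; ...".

  step 0 ⇒ step 1: AAB ⇒ C·C·BAC
    A ↦ C
    B ↦ BAC
    C ↦ CB  (constrained at step 1)

A->C, B->BAC, C->CB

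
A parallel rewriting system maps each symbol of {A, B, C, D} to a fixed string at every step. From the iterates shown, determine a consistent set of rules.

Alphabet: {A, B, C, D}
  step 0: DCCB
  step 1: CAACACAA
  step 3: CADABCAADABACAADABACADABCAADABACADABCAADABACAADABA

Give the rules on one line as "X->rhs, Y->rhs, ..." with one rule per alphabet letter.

A->DAB, B->A, C->CA, D->CAA

  step 0 ⇒ step 1: DCCB ⇒ CAA·CA·CA·A
    B ↦ A
    C ↦ CA
    D ↦ CAA
    A ↦ DAB  (constrained at step 1)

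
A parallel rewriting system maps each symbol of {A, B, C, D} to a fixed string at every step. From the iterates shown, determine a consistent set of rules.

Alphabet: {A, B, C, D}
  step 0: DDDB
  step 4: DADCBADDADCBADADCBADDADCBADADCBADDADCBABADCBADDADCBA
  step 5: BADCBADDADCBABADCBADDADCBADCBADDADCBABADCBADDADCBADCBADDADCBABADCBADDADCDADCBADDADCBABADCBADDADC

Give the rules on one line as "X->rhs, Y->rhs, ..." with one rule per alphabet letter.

  step 4 ⇒ step 5: DADCBADDADCBADADCBADDADCBADADCBADDADCBABADCBADDADCBA ⇒ BA·DC·BA·D·DA·DC·BA·BA·DC·BA·D·DA·DC·BA·DC·BA·D·DA·DC·BA·BA·DC·BA·D·DA·DC·BA·DC·BA·D·DA·DC·BA·BA·DC·BA·D·DA·DC·DA·DC·BA·D·DA·DC·BA·BA·DC·BA·D·DA·DC
    A ↦ DC
    B ↦ DA
    C ↦ D
    D ↦ BA

A->DC, B->DA, C->D, D->BA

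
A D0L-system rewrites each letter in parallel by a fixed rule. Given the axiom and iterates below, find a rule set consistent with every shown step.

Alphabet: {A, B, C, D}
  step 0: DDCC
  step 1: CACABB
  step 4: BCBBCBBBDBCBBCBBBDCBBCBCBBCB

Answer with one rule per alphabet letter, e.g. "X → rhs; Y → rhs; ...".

  step 0 ⇒ step 1: DDCC ⇒ CA·CA·B·B
    C ↦ B
    D ↦ CA
    A ↦ BD  (constrained at step 1)
    B ↦ CB  (constrained at step 1)

A->BD, B->CB, C->B, D->CA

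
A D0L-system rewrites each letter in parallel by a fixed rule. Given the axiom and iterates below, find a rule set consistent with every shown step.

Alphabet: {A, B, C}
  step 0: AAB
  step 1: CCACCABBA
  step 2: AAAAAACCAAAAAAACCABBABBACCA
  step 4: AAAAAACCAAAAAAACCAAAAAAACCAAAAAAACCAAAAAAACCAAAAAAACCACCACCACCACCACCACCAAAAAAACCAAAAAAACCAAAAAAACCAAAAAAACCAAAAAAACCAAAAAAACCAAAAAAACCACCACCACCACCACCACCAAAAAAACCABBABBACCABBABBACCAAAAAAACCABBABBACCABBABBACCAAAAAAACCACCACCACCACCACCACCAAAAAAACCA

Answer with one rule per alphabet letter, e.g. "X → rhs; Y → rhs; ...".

  step 1 ⇒ step 2: CCACCABBA ⇒ AAA·AAA·CCA·AAA·AAA·CCA·BBA·BBA·CCA
    A ↦ CCA
    B ↦ BBA
    C ↦ AAA

A->CCA, B->BBA, C->AAA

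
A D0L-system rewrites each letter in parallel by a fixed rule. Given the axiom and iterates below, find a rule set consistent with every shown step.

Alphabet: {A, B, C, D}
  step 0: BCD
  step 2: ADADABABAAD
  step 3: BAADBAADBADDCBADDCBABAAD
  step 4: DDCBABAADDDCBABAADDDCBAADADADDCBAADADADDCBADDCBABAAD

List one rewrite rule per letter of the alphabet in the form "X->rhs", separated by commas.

  step 3 ⇒ step 4: BAADBAADBADDCBADDCBABAAD ⇒ DDC·BA·BA·AD·DDC·BA·BA·AD·DDC·BA·AD·AD·A·DDC·BA·AD·AD·A·DDC·BA·DDC·BA·BA·AD
    A ↦ BA
    B ↦ DDC
    C ↦ A
    D ↦ AD

A->BA, B->DDC, C->A, D->AD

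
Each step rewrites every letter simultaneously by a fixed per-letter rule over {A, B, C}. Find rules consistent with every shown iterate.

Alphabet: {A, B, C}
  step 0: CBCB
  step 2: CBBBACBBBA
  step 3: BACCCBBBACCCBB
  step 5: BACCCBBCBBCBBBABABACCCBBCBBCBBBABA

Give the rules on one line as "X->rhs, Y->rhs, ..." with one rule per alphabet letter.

A->BB, B->C, C->BA

  step 2 ⇒ step 3: CBBBACBBBA ⇒ BA·C·C·C·BB·BA·C·C·C·BB
    A ↦ BB
    B ↦ C
    C ↦ BA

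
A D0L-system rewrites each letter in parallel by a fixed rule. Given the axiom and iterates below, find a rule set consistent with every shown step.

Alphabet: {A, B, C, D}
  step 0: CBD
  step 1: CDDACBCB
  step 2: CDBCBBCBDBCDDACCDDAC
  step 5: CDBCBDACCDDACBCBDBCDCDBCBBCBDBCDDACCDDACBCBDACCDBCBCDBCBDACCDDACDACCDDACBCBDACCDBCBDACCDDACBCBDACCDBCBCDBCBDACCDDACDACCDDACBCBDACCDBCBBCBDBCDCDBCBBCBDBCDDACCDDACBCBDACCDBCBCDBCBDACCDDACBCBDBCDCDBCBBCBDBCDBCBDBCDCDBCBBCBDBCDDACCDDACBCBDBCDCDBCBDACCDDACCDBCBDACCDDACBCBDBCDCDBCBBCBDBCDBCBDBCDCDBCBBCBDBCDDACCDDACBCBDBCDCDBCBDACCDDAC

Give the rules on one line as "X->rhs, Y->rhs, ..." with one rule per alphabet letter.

  step 1 ⇒ step 2: CDDACBCB ⇒ CD·BCB·BCB·DB·CD·DAC·CD·DAC
    A ↦ DB
    B ↦ DAC
    C ↦ CD
    D ↦ BCB

A->DB, B->DAC, C->CD, D->BCB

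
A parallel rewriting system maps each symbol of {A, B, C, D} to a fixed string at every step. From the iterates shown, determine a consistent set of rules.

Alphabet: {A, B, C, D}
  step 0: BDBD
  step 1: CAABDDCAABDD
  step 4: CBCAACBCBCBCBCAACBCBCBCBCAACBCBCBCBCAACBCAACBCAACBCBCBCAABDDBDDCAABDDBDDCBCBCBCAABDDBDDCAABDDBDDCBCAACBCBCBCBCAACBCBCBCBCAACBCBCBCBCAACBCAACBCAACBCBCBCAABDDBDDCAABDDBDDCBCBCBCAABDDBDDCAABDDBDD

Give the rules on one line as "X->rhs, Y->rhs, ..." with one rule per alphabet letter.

  step 0 ⇒ step 1: BDBD ⇒ CAA·BDD·CAA·BDD
    B ↦ CAA
    D ↦ BDD
    A ↦ CB  (constrained at step 1)
    C ↦ CB  (constrained at step 1)

A->CB, B->CAA, C->CB, D->BDD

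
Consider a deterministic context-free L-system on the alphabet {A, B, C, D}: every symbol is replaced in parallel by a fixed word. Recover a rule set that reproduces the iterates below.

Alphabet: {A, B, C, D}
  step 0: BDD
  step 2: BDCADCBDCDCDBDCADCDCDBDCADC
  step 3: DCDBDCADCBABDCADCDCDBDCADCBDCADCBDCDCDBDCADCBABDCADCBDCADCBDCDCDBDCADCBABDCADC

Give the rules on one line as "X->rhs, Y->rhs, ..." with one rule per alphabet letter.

  step 2 ⇒ step 3: BDCADCBDCDCDBDCADCDCDBDCADC ⇒ DCD·BDC·ADC·BA·BDC·ADC·DCD·BDC·ADC·BDC·ADC·BDC·DCD·BDC·ADC·BA·BDC·ADC·BDC·ADC·BDC·DCD·BDC·ADC·BA·BDC·ADC
    A ↦ BA
    B ↦ DCD
    C ↦ ADC
    D ↦ BDC

A->BA, B->DCD, C->ADC, D->BDC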